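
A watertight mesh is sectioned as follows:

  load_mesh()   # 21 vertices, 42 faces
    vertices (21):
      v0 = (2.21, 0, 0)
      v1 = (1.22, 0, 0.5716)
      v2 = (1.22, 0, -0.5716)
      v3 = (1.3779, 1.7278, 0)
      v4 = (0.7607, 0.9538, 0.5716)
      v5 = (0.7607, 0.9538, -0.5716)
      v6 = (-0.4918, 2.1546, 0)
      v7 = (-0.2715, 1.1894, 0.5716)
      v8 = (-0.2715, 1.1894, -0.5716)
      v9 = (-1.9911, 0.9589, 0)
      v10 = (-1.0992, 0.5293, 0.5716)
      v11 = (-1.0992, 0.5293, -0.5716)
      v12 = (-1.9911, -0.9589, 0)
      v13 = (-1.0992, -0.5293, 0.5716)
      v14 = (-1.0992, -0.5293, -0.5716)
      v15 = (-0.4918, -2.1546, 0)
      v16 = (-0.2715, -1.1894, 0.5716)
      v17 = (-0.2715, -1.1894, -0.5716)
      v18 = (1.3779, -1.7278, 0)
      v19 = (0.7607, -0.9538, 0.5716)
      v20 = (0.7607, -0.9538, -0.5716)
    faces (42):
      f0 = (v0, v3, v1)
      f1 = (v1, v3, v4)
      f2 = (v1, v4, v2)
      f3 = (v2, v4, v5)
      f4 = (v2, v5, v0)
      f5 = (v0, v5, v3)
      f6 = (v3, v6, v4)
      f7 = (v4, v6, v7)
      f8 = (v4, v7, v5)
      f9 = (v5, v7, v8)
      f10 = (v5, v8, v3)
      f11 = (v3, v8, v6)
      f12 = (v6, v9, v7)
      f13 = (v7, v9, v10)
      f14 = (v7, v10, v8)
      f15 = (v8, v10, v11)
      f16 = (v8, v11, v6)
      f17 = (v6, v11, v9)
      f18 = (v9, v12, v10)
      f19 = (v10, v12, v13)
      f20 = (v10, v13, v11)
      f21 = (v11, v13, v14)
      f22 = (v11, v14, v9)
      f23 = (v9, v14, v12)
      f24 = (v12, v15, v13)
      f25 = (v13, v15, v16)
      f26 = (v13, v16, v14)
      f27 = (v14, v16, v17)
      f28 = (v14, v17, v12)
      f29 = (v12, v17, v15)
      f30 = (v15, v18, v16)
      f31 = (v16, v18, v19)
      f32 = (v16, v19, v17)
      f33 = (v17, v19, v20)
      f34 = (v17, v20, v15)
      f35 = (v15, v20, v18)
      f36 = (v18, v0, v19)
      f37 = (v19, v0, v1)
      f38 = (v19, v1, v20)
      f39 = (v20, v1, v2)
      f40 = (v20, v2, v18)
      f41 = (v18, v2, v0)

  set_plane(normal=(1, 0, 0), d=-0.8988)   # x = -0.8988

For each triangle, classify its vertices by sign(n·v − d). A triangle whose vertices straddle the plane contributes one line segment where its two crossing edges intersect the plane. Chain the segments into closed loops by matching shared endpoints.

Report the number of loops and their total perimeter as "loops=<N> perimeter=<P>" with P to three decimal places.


loops=2 perimeter=7.391

Straddling triangles (12 of 42):
  (v6,v9,v7) [+-+] → (-0.8988, 1.83002, 0)–(-0.8988, 1.10531, 0.363084)  len=0.8106
  (v7,v9,v10) [+--] → (-0.8988, 1.10531, 0.363084)–(-0.8988, 0.689121, 0.5716)  len=0.4655
  (v7,v10,v8) [+-+] → (-0.8988, 0.689121, 0.5716)–(-0.8988, 0.689121, 0.294812)  len=0.2768
  (v8,v10,v11) [+--] → (-0.8988, 0.689121, 0.294812)–(-0.8988, 0.689121, -0.5716)  len=0.8664
  (v8,v11,v6) [+-+] → (-0.8988, 0.689121, -0.5716)–(-0.8988, 1.06554, -0.383012)  len=0.4210
  (v6,v11,v9) [+--] → (-0.8988, 1.06554, -0.383012)–(-0.8988, 1.83002, 0)  len=0.8551
  (v12,v15,v13) [-+-] → (-0.8988, -1.83002, 0)–(-0.8988, -1.06554, 0.383012)  len=0.8551
  (v13,v15,v16) [-++] → (-0.8988, -1.06554, 0.383012)–(-0.8988, -0.689121, 0.5716)  len=0.4210
  (v13,v16,v14) [-+-] → (-0.8988, -0.689121, 0.5716)–(-0.8988, -0.689121, -0.294812)  len=0.8664
  (v14,v16,v17) [-++] → (-0.8988, -0.689121, -0.294812)–(-0.8988, -0.689121, -0.5716)  len=0.2768
  (v14,v17,v12) [-+-] → (-0.8988, -0.689121, -0.5716)–(-0.8988, -1.10531, -0.363084)  len=0.4655
  (v12,v17,v15) [-++] → (-0.8988, -1.10531, -0.363084)–(-0.8988, -1.83002, 0)  len=0.8106

Chained into 2 loop(s):
  loop 1: 6 segments, perimeter = 3.6953
  loop 2: 6 segments, perimeter = 3.6953
Total perimeter = 7.391


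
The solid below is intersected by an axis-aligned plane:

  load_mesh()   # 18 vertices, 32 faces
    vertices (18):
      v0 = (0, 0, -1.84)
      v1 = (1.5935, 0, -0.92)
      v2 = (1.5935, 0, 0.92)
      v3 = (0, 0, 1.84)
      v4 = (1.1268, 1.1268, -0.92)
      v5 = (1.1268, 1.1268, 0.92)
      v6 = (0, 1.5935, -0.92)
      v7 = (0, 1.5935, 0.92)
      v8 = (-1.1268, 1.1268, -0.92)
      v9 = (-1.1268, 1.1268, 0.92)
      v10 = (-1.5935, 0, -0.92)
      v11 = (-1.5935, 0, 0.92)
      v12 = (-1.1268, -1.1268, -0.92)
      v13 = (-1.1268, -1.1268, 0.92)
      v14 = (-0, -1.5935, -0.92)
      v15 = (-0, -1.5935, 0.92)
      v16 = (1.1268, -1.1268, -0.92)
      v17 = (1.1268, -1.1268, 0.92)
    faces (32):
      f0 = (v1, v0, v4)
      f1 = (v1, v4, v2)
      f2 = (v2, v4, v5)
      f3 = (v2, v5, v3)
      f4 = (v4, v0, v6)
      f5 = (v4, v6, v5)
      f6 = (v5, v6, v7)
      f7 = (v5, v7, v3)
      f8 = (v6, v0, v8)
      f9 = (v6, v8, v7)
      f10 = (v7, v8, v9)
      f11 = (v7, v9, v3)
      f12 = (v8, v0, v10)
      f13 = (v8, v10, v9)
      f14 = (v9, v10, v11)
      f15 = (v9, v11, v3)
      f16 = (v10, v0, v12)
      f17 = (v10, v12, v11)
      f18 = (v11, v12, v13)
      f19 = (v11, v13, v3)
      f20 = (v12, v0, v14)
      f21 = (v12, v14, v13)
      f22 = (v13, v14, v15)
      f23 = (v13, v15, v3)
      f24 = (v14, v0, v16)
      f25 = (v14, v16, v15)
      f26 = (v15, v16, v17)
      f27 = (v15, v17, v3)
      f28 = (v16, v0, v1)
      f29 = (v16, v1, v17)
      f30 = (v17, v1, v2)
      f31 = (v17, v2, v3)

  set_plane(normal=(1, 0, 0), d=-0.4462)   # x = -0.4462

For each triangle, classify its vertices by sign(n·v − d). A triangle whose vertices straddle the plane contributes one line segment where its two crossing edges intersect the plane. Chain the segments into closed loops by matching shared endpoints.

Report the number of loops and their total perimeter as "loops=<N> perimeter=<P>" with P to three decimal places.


Straddling triangles (12 of 32):
  (v6,v0,v8) [++-] → (-0.4462, 0.4462, -1.47569)–(-0.4462, 1.40869, -0.92)  len=1.1114
  (v6,v8,v7) [+-+] → (-0.4462, 1.40869, -0.92)–(-0.4462, 1.40869, 0.191381)  len=1.1114
  (v7,v8,v9) [+--] → (-0.4462, 1.40869, 0.191381)–(-0.4462, 1.40869, 0.92)  len=0.7286
  (v7,v9,v3) [+-+] → (-0.4462, 1.40869, 0.92)–(-0.4462, 0.4462, 1.47569)  len=1.1114
  (v8,v0,v10) [-+-] → (-0.4462, 0.4462, -1.47569)–(-0.4462, 0, -1.58239)  len=0.4588
  (v9,v11,v3) [--+] → (-0.4462, 0, 1.58239)–(-0.4462, 0.4462, 1.47569)  len=0.4588
  (v10,v0,v12) [-+-] → (-0.4462, 0, -1.58239)–(-0.4462, -0.4462, -1.47569)  len=0.4588
  (v11,v13,v3) [--+] → (-0.4462, -0.4462, 1.47569)–(-0.4462, 0, 1.58239)  len=0.4588
  (v12,v0,v14) [-++] → (-0.4462, -0.4462, -1.47569)–(-0.4462, -1.40869, -0.92)  len=1.1114
  (v12,v14,v13) [-+-] → (-0.4462, -1.40869, -0.92)–(-0.4462, -1.40869, -0.191381)  len=0.7286
  (v13,v14,v15) [-++] → (-0.4462, -1.40869, -0.191381)–(-0.4462, -1.40869, 0.92)  len=1.1114
  (v13,v15,v3) [-++] → (-0.4462, -1.40869, 0.92)–(-0.4462, -0.4462, 1.47569)  len=1.1114

Chained into 1 loop(s):
  loop 1: 12 segments, perimeter = 9.9607
Total perimeter = 9.961

loops=1 perimeter=9.961


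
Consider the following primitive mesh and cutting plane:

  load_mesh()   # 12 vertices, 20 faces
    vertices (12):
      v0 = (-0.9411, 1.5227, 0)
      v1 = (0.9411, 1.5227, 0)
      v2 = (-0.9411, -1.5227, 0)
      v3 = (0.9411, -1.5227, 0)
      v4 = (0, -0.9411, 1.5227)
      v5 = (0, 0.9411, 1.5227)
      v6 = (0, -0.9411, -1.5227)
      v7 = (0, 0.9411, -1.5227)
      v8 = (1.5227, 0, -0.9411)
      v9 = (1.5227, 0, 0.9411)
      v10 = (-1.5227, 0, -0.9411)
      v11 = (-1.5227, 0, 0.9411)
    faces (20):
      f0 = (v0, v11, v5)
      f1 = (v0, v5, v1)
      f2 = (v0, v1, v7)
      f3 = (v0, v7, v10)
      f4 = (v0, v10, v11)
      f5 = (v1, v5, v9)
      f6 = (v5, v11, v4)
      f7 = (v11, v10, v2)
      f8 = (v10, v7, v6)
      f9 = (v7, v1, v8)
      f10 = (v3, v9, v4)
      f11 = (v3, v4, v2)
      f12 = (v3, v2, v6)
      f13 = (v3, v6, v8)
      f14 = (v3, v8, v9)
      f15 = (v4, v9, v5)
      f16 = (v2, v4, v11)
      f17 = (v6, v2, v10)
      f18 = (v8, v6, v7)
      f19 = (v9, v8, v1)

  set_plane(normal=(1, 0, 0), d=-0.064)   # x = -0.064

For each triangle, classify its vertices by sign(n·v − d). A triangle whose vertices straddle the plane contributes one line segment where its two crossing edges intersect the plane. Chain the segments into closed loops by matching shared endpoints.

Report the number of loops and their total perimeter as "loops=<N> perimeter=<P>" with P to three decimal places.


loops=1 perimeter=10.130

Straddling triangles (10 of 20):
  (v0,v11,v5) [--+] → (-0.064, 0.901545, 1.49826)–(-0.064, 0.980652, 1.41915)  len=0.1119
  (v0,v5,v1) [-++] → (-0.064, 0.980652, 1.41915)–(-0.064, 1.5227, 0)  len=1.5191
  (v0,v1,v7) [-++] → (-0.064, 1.5227, 0)–(-0.064, 0.980652, -1.41915)  len=1.5191
  (v0,v7,v10) [-+-] → (-0.064, 0.980652, -1.41915)–(-0.064, 0.901545, -1.49826)  len=0.1119
  (v5,v11,v4) [+-+] → (-0.064, 0.901545, 1.49826)–(-0.064, -0.901545, 1.49826)  len=1.8031
  (v10,v7,v6) [-++] → (-0.064, 0.901545, -1.49826)–(-0.064, -0.901545, -1.49826)  len=1.8031
  (v3,v4,v2) [++-] → (-0.064, -0.980652, 1.41915)–(-0.064, -1.5227, 0)  len=1.5191
  (v3,v2,v6) [+-+] → (-0.064, -1.5227, 0)–(-0.064, -0.980652, -1.41915)  len=1.5191
  (v2,v4,v11) [-+-] → (-0.064, -0.980652, 1.41915)–(-0.064, -0.901545, 1.49826)  len=0.1119
  (v6,v2,v10) [+--] → (-0.064, -0.980652, -1.41915)–(-0.064, -0.901545, -1.49826)  len=0.1119

Chained into 1 loop(s):
  loop 1: 10 segments, perimeter = 10.1303
Total perimeter = 10.130


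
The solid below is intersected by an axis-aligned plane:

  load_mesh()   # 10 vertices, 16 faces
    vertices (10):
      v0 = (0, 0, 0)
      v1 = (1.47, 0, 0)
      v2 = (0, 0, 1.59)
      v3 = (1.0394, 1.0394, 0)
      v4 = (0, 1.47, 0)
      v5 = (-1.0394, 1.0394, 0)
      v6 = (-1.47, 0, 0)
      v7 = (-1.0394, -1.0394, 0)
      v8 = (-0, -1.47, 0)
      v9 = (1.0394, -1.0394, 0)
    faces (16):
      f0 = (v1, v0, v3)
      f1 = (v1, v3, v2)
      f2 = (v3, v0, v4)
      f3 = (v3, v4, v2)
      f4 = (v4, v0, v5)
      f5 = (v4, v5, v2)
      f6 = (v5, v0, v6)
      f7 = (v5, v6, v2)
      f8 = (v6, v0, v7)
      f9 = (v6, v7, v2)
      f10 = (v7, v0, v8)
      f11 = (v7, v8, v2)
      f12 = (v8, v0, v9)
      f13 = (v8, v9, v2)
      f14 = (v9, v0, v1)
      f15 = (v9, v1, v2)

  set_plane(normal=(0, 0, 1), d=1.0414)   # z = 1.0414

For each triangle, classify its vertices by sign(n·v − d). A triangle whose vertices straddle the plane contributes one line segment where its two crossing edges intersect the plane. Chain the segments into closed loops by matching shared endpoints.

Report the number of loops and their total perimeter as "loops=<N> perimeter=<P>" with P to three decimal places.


Straddling triangles (8 of 16):
  (v1,v3,v2) [--+] → (0.358626, 0.358626, 1.0414)–(0.507196, 0, 1.0414)  len=0.3882
  (v3,v4,v2) [--+] → (0, 0.507196, 1.0414)–(0.358626, 0.358626, 1.0414)  len=0.3882
  (v4,v5,v2) [--+] → (-0.358626, 0.358626, 1.0414)–(0, 0.507196, 1.0414)  len=0.3882
  (v5,v6,v2) [--+] → (-0.507196, 0, 1.0414)–(-0.358626, 0.358626, 1.0414)  len=0.3882
  (v6,v7,v2) [--+] → (-0.358626, -0.358626, 1.0414)–(-0.507196, 0, 1.0414)  len=0.3882
  (v7,v8,v2) [--+] → (0, -0.507196, 1.0414)–(-0.358626, -0.358626, 1.0414)  len=0.3882
  (v8,v9,v2) [--+] → (0.358626, -0.358626, 1.0414)–(0, -0.507196, 1.0414)  len=0.3882
  (v9,v1,v2) [--+] → (0.507196, 0, 1.0414)–(0.358626, -0.358626, 1.0414)  len=0.3882

Chained into 1 loop(s):
  loop 1: 8 segments, perimeter = 3.1055
Total perimeter = 3.105

loops=1 perimeter=3.105


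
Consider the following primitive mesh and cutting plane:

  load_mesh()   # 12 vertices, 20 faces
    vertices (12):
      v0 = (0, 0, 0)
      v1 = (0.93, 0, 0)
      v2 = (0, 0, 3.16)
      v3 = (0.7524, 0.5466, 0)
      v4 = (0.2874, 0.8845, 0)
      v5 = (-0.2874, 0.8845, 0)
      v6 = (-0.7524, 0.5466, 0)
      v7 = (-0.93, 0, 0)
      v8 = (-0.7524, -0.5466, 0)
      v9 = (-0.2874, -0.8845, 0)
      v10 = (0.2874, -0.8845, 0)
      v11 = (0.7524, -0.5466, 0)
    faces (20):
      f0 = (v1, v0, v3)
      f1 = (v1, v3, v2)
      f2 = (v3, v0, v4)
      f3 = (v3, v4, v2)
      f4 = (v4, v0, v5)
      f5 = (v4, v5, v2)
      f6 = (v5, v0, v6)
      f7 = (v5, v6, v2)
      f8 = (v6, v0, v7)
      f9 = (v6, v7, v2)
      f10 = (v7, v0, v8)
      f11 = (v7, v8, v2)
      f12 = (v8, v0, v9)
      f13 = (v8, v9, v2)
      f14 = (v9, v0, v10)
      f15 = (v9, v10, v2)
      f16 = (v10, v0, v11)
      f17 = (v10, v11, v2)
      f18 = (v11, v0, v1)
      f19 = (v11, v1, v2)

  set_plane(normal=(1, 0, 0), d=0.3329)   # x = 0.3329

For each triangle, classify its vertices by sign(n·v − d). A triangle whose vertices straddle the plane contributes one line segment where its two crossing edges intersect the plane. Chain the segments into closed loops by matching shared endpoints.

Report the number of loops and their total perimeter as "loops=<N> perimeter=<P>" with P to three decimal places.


loops=1 perimeter=6.152

Straddling triangles (8 of 20):
  (v1,v0,v3) [+-+] → (0.3329, 0, 0)–(0.3329, 0.241844, 0)  len=0.2418
  (v1,v3,v2) [++-] → (0.3329, 0.241844, 1.76186)–(0.3329, 0, 2.02886)  len=0.3602
  (v3,v0,v4) [+--] → (0.3329, 0.241844, 0)–(0.3329, 0.851437, 0)  len=0.6096
  (v3,v4,v2) [+--] → (0.3329, 0.851437, 0)–(0.3329, 0.241844, 1.76186)  len=1.8643
  (v10,v0,v11) [--+] → (0.3329, -0.241844, 0)–(0.3329, -0.851437, 0)  len=0.6096
  (v10,v11,v2) [-+-] → (0.3329, -0.851437, 0)–(0.3329, -0.241844, 1.76186)  len=1.8643
  (v11,v0,v1) [+-+] → (0.3329, -0.241844, 0)–(0.3329, 0, 0)  len=0.2418
  (v11,v1,v2) [++-] → (0.3329, 0, 2.02886)–(0.3329, -0.241844, 1.76186)  len=0.3602

Chained into 1 loop(s):
  loop 1: 8 segments, perimeter = 6.1520
Total perimeter = 6.152


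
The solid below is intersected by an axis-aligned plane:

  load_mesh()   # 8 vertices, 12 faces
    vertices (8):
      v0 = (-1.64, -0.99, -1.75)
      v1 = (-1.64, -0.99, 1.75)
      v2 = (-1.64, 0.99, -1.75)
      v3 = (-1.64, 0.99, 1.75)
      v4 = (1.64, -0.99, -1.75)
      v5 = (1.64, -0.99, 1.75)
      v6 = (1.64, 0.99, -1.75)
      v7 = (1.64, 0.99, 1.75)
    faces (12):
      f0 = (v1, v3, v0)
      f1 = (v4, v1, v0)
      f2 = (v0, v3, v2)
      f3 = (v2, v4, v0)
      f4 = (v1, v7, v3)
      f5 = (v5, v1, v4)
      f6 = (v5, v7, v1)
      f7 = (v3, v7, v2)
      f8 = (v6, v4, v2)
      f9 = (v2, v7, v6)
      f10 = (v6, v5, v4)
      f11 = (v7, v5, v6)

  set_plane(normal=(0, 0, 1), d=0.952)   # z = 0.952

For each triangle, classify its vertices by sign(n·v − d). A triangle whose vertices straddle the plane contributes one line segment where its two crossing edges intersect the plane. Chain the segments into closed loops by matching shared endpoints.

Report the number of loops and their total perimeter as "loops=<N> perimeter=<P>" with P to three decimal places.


loops=1 perimeter=10.520

Straddling triangles (8 of 12):
  (v1,v3,v0) [++-] → (-1.64, 0.53856, 0.952)–(-1.64, -0.99, 0.952)  len=1.5286
  (v4,v1,v0) [-+-] → (-0.89216, -0.99, 0.952)–(-1.64, -0.99, 0.952)  len=0.7478
  (v0,v3,v2) [-+-] → (-1.64, 0.53856, 0.952)–(-1.64, 0.99, 0.952)  len=0.4514
  (v5,v1,v4) [++-] → (-0.89216, -0.99, 0.952)–(1.64, -0.99, 0.952)  len=2.5322
  (v3,v7,v2) [++-] → (0.89216, 0.99, 0.952)–(-1.64, 0.99, 0.952)  len=2.5322
  (v2,v7,v6) [-+-] → (0.89216, 0.99, 0.952)–(1.64, 0.99, 0.952)  len=0.7478
  (v6,v5,v4) [-+-] → (1.64, -0.53856, 0.952)–(1.64, -0.99, 0.952)  len=0.4514
  (v7,v5,v6) [++-] → (1.64, -0.53856, 0.952)–(1.64, 0.99, 0.952)  len=1.5286

Chained into 1 loop(s):
  loop 1: 8 segments, perimeter = 10.5200
Total perimeter = 10.520


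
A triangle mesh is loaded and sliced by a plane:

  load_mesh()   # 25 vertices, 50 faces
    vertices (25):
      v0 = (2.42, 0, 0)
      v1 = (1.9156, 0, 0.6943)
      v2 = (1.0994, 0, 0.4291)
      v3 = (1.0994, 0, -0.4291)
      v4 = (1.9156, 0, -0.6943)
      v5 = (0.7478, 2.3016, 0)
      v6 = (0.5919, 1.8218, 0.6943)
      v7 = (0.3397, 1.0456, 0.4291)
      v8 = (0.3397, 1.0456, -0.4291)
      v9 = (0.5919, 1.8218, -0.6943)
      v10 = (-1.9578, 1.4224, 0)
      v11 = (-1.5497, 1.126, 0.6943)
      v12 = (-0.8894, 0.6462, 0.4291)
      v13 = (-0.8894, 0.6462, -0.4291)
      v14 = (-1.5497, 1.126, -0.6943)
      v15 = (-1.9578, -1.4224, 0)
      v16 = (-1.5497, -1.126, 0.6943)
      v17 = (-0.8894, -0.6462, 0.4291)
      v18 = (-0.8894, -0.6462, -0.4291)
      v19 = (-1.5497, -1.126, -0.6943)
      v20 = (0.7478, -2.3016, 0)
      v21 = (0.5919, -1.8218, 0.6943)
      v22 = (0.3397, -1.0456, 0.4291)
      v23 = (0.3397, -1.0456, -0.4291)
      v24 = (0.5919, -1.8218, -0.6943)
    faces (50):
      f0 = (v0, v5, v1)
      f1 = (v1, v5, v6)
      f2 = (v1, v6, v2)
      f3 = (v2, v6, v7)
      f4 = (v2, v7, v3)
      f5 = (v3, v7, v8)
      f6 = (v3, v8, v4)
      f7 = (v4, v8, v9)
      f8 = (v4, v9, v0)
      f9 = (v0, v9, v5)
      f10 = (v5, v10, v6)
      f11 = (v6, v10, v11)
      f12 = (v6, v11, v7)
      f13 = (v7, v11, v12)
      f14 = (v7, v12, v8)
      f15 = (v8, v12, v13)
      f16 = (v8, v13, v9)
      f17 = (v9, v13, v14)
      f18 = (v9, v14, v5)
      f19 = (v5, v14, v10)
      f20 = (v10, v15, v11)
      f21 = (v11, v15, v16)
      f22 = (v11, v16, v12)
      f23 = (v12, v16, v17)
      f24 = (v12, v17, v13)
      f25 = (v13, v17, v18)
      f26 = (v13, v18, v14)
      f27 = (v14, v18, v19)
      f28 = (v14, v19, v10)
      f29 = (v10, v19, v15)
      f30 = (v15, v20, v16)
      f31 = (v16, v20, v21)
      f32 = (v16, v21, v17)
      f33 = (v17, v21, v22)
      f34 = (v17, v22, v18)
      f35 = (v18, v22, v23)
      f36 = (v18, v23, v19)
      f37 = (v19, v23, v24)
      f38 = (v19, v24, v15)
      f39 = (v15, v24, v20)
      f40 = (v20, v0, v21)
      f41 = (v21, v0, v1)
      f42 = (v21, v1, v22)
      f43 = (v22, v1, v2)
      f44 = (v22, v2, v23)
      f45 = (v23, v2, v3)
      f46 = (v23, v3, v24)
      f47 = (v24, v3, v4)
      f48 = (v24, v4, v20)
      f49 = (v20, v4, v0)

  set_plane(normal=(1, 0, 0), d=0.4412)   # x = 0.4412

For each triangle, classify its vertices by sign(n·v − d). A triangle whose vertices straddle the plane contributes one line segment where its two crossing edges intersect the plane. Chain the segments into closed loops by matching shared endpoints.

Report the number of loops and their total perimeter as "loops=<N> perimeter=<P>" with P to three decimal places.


Straddling triangles (24 of 50):
  (v2,v6,v7) [++-] → (0.4412, 1.35799, 0.535832)–(0.4412, 0.905902, 0.4291)  len=0.4645
  (v2,v7,v3) [+-+] → (0.4412, 0.905902, 0.4291)–(0.4412, 0.905902, 0.31444)  len=0.1147
  (v3,v7,v8) [+--] → (0.4412, 0.905902, 0.31444)–(0.4412, 0.905902, -0.4291)  len=0.7435
  (v3,v8,v4) [+-+] → (0.4412, 0.905902, -0.4291)–(0.4412, 0.978255, -0.446181)  len=0.0743
  (v4,v8,v9) [+-+] → (0.4412, 0.978255, -0.446181)–(0.4412, 1.35799, -0.535832)  len=0.3902
  (v5,v10,v6) [+-+] → (0.4412, 2.20197, 0)–(0.4412, 1.79819, 0.653263)  len=0.7680
  (v6,v10,v11) [+--] → (0.4412, 1.79819, 0.653263)–(0.4412, 1.77284, 0.6943)  len=0.0482
  (v6,v11,v7) [+--] → (0.4412, 1.77284, 0.6943)–(0.4412, 1.35799, 0.535832)  len=0.4441
  (v8,v13,v9) [--+] → (0.4412, 1.7022, -0.66732)–(0.4412, 1.35799, -0.535832)  len=0.3685
  (v9,v13,v14) [+--] → (0.4412, 1.7022, -0.66732)–(0.4412, 1.77284, -0.6943)  len=0.0756
  (v9,v14,v5) [+-+] → (0.4412, 1.77284, -0.6943)–(0.4412, 2.14472, -0.0926539)  len=0.7073
  (v5,v14,v10) [+--] → (0.4412, 2.14472, -0.0926539)–(0.4412, 2.20197, 0)  len=0.1089
  (v15,v20,v16) [-+-] → (0.4412, -2.20197, 0)–(0.4412, -2.14472, 0.0926539)  len=0.1089
  (v16,v20,v21) [-++] → (0.4412, -2.14472, 0.0926539)–(0.4412, -1.77284, 0.6943)  len=0.7073
  (v16,v21,v17) [-+-] → (0.4412, -1.77284, 0.6943)–(0.4412, -1.7022, 0.66732)  len=0.0756
  (v17,v21,v22) [-+-] → (0.4412, -1.7022, 0.66732)–(0.4412, -1.35799, 0.535832)  len=0.3685
  (v19,v23,v24) [--+] → (0.4412, -1.35799, -0.535832)–(0.4412, -1.77284, -0.6943)  len=0.4441
  (v19,v24,v15) [-+-] → (0.4412, -1.77284, -0.6943)–(0.4412, -1.79819, -0.653263)  len=0.0482
  (v15,v24,v20) [-++] → (0.4412, -1.79819, -0.653263)–(0.4412, -2.20197, 0)  len=0.7680
  (v21,v1,v22) [++-] → (0.4412, -0.978255, 0.446181)–(0.4412, -1.35799, 0.535832)  len=0.3902
  (v22,v1,v2) [-++] → (0.4412, -0.978255, 0.446181)–(0.4412, -0.905902, 0.4291)  len=0.0743
  (v22,v2,v23) [-+-] → (0.4412, -0.905902, 0.4291)–(0.4412, -0.905902, -0.31444)  len=0.7435
  (v23,v2,v3) [-++] → (0.4412, -0.905902, -0.31444)–(0.4412, -0.905902, -0.4291)  len=0.1147
  (v23,v3,v24) [-++] → (0.4412, -0.905902, -0.4291)–(0.4412, -1.35799, -0.535832)  len=0.4645

Chained into 2 loop(s):
  loop 1: 12 segments, perimeter = 4.3078
  loop 2: 12 segments, perimeter = 4.3078
Total perimeter = 8.616

loops=2 perimeter=8.616


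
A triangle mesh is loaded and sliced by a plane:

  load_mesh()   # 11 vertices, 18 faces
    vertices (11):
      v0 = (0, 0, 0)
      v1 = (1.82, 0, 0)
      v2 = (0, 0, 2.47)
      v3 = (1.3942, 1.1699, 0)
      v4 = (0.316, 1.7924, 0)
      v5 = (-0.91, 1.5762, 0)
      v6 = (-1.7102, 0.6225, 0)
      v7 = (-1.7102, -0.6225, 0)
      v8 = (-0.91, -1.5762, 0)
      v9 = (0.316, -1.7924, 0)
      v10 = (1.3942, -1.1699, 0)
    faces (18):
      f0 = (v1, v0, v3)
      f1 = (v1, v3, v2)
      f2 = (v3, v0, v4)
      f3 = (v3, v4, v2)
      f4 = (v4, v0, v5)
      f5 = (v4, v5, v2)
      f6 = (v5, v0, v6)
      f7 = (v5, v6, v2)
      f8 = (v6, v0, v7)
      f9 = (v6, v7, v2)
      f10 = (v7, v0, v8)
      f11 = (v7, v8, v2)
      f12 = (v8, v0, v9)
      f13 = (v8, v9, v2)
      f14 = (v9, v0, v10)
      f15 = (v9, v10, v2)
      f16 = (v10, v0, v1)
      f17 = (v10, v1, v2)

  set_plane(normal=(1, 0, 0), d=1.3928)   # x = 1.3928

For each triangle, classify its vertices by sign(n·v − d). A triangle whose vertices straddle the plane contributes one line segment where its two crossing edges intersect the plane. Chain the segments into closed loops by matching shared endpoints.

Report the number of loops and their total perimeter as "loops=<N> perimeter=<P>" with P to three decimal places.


Straddling triangles (8 of 18):
  (v1,v0,v3) [+-+] → (1.3928, 0, 0)–(1.3928, 1.16873, 0)  len=1.1687
  (v1,v3,v2) [++-] → (1.3928, 1.16873, 0.00248028)–(1.3928, 0, 0.579771)  len=1.3035
  (v3,v0,v4) [+--] → (1.3928, 1.16873, 0)–(1.3928, 1.17071, 0)  len=0.0020
  (v3,v4,v2) [+--] → (1.3928, 1.17071, 0)–(1.3928, 1.16873, 0.00248028)  len=0.0032
  (v9,v0,v10) [--+] → (1.3928, -1.16873, 0)–(1.3928, -1.17071, 0)  len=0.0020
  (v9,v10,v2) [-+-] → (1.3928, -1.17071, 0)–(1.3928, -1.16873, 0.00248028)  len=0.0032
  (v10,v0,v1) [+-+] → (1.3928, -1.16873, 0)–(1.3928, 0, 0)  len=1.1687
  (v10,v1,v2) [++-] → (1.3928, 0, 0.579771)–(1.3928, -1.16873, 0.00248028)  len=1.3035

Chained into 1 loop(s):
  loop 1: 8 segments, perimeter = 4.9548
Total perimeter = 4.955

loops=1 perimeter=4.955


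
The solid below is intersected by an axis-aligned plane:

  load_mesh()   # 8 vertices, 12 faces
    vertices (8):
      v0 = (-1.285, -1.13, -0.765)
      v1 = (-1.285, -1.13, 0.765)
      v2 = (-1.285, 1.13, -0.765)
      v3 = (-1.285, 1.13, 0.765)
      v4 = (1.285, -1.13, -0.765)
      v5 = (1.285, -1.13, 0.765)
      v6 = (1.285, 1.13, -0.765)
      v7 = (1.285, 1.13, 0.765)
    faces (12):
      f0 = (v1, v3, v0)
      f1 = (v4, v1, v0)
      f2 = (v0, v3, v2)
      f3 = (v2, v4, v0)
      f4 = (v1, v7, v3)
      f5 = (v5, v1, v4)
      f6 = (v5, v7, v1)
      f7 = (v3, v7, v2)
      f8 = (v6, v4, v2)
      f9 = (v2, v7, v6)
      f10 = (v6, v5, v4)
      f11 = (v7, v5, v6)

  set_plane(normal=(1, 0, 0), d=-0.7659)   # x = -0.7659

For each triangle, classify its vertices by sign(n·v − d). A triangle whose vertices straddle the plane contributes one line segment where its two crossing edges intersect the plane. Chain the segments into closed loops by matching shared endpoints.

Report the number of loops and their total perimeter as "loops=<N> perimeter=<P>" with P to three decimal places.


loops=1 perimeter=7.580

Straddling triangles (8 of 12):
  (v4,v1,v0) [+--] → (-0.7659, -1.13, 0.455964)–(-0.7659, -1.13, -0.765)  len=1.2210
  (v2,v4,v0) [-+-] → (-0.7659, 0.673515, -0.765)–(-0.7659, -1.13, -0.765)  len=1.8035
  (v1,v7,v3) [-+-] → (-0.7659, -0.673515, 0.765)–(-0.7659, 1.13, 0.765)  len=1.8035
  (v5,v1,v4) [+-+] → (-0.7659, -1.13, 0.765)–(-0.7659, -1.13, 0.455964)  len=0.3090
  (v5,v7,v1) [++-] → (-0.7659, -0.673515, 0.765)–(-0.7659, -1.13, 0.765)  len=0.4565
  (v3,v7,v2) [-+-] → (-0.7659, 1.13, 0.765)–(-0.7659, 1.13, -0.455964)  len=1.2210
  (v6,v4,v2) [++-] → (-0.7659, 0.673515, -0.765)–(-0.7659, 1.13, -0.765)  len=0.4565
  (v2,v7,v6) [-++] → (-0.7659, 1.13, -0.455964)–(-0.7659, 1.13, -0.765)  len=0.3090

Chained into 1 loop(s):
  loop 1: 8 segments, perimeter = 7.5800
Total perimeter = 7.580


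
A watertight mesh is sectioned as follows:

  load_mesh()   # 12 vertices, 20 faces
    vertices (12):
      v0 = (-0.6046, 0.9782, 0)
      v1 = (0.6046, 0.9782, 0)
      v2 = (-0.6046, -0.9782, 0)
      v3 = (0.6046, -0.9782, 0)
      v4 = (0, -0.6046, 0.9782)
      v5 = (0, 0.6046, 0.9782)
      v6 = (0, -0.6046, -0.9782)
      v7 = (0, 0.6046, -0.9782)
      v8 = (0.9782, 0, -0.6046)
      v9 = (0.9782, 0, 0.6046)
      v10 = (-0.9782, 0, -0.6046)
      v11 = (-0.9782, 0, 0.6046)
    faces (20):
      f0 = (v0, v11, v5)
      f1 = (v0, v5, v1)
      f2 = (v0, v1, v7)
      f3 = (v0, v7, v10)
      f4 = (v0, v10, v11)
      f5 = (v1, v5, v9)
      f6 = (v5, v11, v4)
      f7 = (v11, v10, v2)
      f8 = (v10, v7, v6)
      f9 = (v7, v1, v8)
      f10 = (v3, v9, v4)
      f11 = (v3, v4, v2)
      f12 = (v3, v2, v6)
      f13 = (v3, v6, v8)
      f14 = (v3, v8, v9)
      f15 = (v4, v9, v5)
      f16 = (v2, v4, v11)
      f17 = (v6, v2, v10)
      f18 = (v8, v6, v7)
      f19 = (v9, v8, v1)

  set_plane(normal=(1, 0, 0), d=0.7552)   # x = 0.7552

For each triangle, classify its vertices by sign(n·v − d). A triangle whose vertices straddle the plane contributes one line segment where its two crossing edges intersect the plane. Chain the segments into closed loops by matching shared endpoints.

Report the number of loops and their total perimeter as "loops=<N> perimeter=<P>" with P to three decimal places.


loops=1 perimeter=4.049

Straddling triangles (8 of 20):
  (v1,v5,v9) [--+] → (0.7552, 0.137831, 0.689769)–(0.7552, 0.583883, 0.243717)  len=0.6308
  (v7,v1,v8) [--+] → (0.7552, 0.583883, -0.243717)–(0.7552, 0.137831, -0.689769)  len=0.6308
  (v3,v9,v4) [-+-] → (0.7552, -0.583883, 0.243717)–(0.7552, -0.137831, 0.689769)  len=0.6308
  (v3,v6,v8) [--+] → (0.7552, -0.137831, -0.689769)–(0.7552, -0.583883, -0.243717)  len=0.6308
  (v3,v8,v9) [-++] → (0.7552, -0.583883, -0.243717)–(0.7552, -0.583883, 0.243717)  len=0.4874
  (v4,v9,v5) [-+-] → (0.7552, -0.137831, 0.689769)–(0.7552, 0.137831, 0.689769)  len=0.2757
  (v8,v6,v7) [+--] → (0.7552, -0.137831, -0.689769)–(0.7552, 0.137831, -0.689769)  len=0.2757
  (v9,v8,v1) [++-] → (0.7552, 0.583883, -0.243717)–(0.7552, 0.583883, 0.243717)  len=0.4874

Chained into 1 loop(s):
  loop 1: 8 segments, perimeter = 4.0494
Total perimeter = 4.049


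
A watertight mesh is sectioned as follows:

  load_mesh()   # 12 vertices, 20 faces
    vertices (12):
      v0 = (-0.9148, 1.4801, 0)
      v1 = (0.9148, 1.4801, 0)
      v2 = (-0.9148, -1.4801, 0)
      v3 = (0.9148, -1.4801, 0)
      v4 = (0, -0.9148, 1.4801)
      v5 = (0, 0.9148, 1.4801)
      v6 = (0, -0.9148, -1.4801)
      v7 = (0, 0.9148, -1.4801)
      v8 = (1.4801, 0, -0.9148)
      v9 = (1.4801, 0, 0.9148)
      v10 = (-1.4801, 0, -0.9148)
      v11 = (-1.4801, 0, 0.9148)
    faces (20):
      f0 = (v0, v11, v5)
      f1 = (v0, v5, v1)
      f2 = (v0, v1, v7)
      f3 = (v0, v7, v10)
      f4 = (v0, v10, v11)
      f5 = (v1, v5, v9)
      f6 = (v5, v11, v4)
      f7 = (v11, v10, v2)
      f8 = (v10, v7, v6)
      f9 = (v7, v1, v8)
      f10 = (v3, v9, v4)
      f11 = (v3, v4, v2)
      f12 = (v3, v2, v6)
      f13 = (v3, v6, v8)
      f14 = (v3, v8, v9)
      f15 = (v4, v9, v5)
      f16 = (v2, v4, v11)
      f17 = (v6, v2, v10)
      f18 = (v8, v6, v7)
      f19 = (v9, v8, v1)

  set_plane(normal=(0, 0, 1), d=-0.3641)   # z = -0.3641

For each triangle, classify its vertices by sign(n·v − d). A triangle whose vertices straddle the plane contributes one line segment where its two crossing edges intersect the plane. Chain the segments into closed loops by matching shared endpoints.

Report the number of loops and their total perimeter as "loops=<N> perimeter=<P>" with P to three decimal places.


Straddling triangles (10 of 20):
  (v0,v1,v7) [++-] → (0.689762, 1.34104, -0.3641)–(-0.689762, 1.34104, -0.3641)  len=1.3795
  (v0,v7,v10) [+--] → (-0.689762, 1.34104, -0.3641)–(-1.1398, 0.891005, -0.3641)  len=0.6364
  (v0,v10,v11) [+-+] → (-1.1398, 0.891005, -0.3641)–(-1.4801, 0, -0.3641)  len=0.9538
  (v11,v10,v2) [+-+] → (-1.4801, 0, -0.3641)–(-1.1398, -0.891005, -0.3641)  len=0.9538
  (v7,v1,v8) [-+-] → (0.689762, 1.34104, -0.3641)–(1.1398, 0.891005, -0.3641)  len=0.6364
  (v3,v2,v6) [++-] → (-0.689762, -1.34104, -0.3641)–(0.689762, -1.34104, -0.3641)  len=1.3795
  (v3,v6,v8) [+--] → (0.689762, -1.34104, -0.3641)–(1.1398, -0.891005, -0.3641)  len=0.6364
  (v3,v8,v9) [+-+] → (1.1398, -0.891005, -0.3641)–(1.4801, 0, -0.3641)  len=0.9538
  (v6,v2,v10) [-+-] → (-0.689762, -1.34104, -0.3641)–(-1.1398, -0.891005, -0.3641)  len=0.6364
  (v9,v8,v1) [+-+] → (1.4801, 0, -0.3641)–(1.1398, 0.891005, -0.3641)  len=0.9538

Chained into 1 loop(s):
  loop 1: 10 segments, perimeter = 9.1199
Total perimeter = 9.120

loops=1 perimeter=9.120


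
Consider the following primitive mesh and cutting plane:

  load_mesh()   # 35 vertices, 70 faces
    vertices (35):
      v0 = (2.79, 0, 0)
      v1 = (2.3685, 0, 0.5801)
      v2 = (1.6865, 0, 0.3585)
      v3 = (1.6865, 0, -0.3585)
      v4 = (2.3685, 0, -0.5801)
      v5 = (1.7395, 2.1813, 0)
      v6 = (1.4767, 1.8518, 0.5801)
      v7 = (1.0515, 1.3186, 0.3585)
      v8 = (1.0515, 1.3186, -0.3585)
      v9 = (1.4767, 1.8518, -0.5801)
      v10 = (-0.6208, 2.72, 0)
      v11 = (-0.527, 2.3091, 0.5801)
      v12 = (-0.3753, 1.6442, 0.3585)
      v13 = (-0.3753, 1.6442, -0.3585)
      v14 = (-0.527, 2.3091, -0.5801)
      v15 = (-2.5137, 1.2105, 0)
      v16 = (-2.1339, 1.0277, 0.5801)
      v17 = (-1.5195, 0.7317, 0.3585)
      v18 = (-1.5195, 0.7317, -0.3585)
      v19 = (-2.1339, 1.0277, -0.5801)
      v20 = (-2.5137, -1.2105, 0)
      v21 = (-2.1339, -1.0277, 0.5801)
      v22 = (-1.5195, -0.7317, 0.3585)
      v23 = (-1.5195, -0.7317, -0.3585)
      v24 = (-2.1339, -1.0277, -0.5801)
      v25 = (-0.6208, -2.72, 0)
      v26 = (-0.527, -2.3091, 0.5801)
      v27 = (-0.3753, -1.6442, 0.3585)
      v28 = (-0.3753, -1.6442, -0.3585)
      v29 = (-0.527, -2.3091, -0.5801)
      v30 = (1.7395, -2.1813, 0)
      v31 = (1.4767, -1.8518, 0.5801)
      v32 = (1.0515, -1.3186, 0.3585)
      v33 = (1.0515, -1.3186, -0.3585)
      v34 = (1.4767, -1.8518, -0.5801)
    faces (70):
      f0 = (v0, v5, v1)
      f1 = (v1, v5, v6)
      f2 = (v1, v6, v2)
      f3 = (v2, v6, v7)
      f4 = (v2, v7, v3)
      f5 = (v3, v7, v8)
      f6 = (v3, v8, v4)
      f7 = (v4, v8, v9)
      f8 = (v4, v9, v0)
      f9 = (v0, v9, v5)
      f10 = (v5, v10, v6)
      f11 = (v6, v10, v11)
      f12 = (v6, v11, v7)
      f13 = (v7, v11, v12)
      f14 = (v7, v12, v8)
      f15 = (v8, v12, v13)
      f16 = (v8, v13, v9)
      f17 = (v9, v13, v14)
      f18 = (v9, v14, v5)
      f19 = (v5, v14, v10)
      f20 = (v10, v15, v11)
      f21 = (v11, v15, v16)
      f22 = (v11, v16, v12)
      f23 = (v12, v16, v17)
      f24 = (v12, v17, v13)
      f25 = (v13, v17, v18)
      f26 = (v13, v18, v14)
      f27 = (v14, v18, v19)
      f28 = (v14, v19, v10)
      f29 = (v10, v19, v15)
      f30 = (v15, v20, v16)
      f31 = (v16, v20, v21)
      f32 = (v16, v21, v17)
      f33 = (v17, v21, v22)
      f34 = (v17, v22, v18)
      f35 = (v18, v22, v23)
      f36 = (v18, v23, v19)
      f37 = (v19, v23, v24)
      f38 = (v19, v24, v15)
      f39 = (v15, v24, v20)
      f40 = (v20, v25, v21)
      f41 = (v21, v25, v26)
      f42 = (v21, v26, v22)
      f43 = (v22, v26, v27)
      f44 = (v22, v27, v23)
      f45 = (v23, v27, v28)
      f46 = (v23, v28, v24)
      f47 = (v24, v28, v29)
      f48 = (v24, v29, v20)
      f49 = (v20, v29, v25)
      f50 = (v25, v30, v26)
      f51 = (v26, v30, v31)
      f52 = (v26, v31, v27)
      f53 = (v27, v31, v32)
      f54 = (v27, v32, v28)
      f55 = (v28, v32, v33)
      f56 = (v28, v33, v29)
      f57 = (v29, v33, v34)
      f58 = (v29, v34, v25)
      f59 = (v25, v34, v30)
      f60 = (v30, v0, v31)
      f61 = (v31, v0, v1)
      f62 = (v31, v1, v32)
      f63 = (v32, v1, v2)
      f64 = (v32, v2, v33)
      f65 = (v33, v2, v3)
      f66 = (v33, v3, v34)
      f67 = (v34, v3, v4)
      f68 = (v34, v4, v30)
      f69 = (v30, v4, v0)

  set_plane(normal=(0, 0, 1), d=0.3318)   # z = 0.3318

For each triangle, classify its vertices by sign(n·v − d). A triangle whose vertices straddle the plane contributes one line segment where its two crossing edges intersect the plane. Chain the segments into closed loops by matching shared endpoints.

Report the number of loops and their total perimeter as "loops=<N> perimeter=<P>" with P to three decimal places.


loops=2 perimeter=25.727

Straddling triangles (28 of 70):
  (v0,v5,v1) [--+] → (2.09927, 0.933661, 0.3318)–(2.54891, 0, 0.3318)  len=1.0363
  (v1,v5,v6) [+-+] → (2.09927, 0.933661, 0.3318)–(1.58919, 1.99284, 0.3318)  len=1.1756
  (v2,v7,v3) [++-] → (1.07515, 1.2695, 0.3318)–(1.6865, 0, 0.3318)  len=1.4090
  (v3,v7,v8) [-+-] → (1.07515, 1.2695, 0.3318)–(1.0515, 1.3186, 0.3318)  len=0.0545
  (v5,v10,v6) [--+] → (0.578908, 2.22342, 0.3318)–(1.58919, 1.99284, 0.3318)  len=1.0363
  (v6,v10,v11) [+-+] → (0.578908, 2.22342, 0.3318)–(-0.567149, 2.48498, 0.3318)  len=1.1755
  (v7,v12,v8) [++-] → (-0.322168, 1.63208, 0.3318)–(1.0515, 1.3186, 0.3318)  len=1.4090
  (v8,v12,v13) [-+-] → (-0.322168, 1.63208, 0.3318)–(-0.3753, 1.6442, 0.3318)  len=0.0545
  (v10,v15,v11) [--+] → (-1.37737, 1.83887, 0.3318)–(-0.567149, 2.48498, 0.3318)  len=1.0363
  (v11,v15,v16) [+-+] → (-1.37737, 1.83887, 0.3318)–(-2.29647, 1.10594, 0.3318)  len=1.1756
  (v12,v17,v13) [++-] → (-1.47689, 0.76568, 0.3318)–(-0.3753, 1.6442, 0.3318)  len=1.4090
  (v13,v17,v18) [-+-] → (-1.47689, 0.76568, 0.3318)–(-1.5195, 0.7317, 0.3318)  len=0.0545
  (v15,v20,v16) [--+] → (-2.29647, 0.069684, 0.3318)–(-2.29647, 1.10594, 0.3318)  len=1.0363
  (v16,v20,v21) [+-+] → (-2.29647, 0.069684, 0.3318)–(-2.29647, -1.10594, 0.3318)  len=1.1756
  (v17,v22,v18) [++-] → (-1.5195, -0.677205, 0.3318)–(-1.5195, 0.7317, 0.3318)  len=1.4089
  (v18,v22,v23) [-+-] → (-1.5195, -0.677205, 0.3318)–(-1.5195, -0.7317, 0.3318)  len=0.0545
  (v20,v25,v21) [--+] → (-1.48625, -1.75205, 0.3318)–(-2.29647, -1.10594, 0.3318)  len=1.0363
  (v21,v25,v26) [+-+] → (-1.48625, -1.75205, 0.3318)–(-0.567149, -2.48498, 0.3318)  len=1.1756
  (v22,v27,v23) [++-] → (-0.417908, -1.61022, 0.3318)–(-1.5195, -0.7317, 0.3318)  len=1.4090
  (v23,v27,v28) [-+-] → (-0.417908, -1.61022, 0.3318)–(-0.3753, -1.6442, 0.3318)  len=0.0545
  (v25,v30,v26) [--+] → (0.443129, -2.2544, 0.3318)–(-0.567149, -2.48498, 0.3318)  len=1.0363
  (v26,v30,v31) [+-+] → (0.443129, -2.2544, 0.3318)–(1.58919, -1.99284, 0.3318)  len=1.1755
  (v27,v32,v28) [++-] → (0.998368, -1.33072, 0.3318)–(-0.3753, -1.6442, 0.3318)  len=1.4090
  (v28,v32,v33) [-+-] → (0.998368, -1.33072, 0.3318)–(1.0515, -1.3186, 0.3318)  len=0.0545
  (v30,v0,v31) [--+] → (2.03883, -1.05917, 0.3318)–(1.58919, -1.99284, 0.3318)  len=1.0363
  (v31,v0,v1) [+-+] → (2.03883, -1.05917, 0.3318)–(2.54891, 0, 0.3318)  len=1.1756
  (v32,v2,v33) [++-] → (1.66285, -0.0491027, 0.3318)–(1.0515, -1.3186, 0.3318)  len=1.4090
  (v33,v2,v3) [-+-] → (1.66285, -0.0491027, 0.3318)–(1.6865, 0, 0.3318)  len=0.0545

Chained into 2 loop(s):
  loop 1: 14 segments, perimeter = 15.4829
  loop 2: 14 segments, perimeter = 10.2444
Total perimeter = 25.727


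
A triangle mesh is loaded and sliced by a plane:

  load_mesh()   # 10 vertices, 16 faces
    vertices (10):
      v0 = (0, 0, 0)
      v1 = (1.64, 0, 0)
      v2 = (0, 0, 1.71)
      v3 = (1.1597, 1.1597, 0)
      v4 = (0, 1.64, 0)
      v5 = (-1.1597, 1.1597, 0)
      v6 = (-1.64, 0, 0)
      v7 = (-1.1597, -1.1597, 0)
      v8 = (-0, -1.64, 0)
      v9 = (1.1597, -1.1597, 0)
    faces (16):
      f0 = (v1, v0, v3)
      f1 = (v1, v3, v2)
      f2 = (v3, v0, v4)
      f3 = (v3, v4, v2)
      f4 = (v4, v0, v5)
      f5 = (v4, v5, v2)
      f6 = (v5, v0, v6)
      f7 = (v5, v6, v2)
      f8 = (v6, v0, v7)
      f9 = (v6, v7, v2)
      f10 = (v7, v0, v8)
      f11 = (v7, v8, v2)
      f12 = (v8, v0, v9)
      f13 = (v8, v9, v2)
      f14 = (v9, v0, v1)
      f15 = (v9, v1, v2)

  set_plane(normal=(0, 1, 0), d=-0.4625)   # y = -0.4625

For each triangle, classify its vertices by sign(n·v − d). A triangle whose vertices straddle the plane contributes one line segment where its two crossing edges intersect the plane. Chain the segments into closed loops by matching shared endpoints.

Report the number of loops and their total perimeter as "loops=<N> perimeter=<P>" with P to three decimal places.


loops=1 perimeter=6.753

Straddling triangles (8 of 16):
  (v6,v0,v7) [++-] → (-0.4625, -0.4625, 0)–(-1.44845, -0.4625, 0)  len=0.9860
  (v6,v7,v2) [+-+] → (-1.44845, -0.4625, 0)–(-0.4625, -0.4625, 1.02803)  len=1.4244
  (v7,v0,v8) [-+-] → (-0.4625, -0.4625, 0)–(0, -0.4625, 0)  len=0.4625
  (v7,v8,v2) [--+] → (0, -0.4625, 1.22776)–(-0.4625, -0.4625, 1.02803)  len=0.5038
  (v8,v0,v9) [-+-] → (0, -0.4625, 0)–(0.4625, -0.4625, 0)  len=0.4625
  (v8,v9,v2) [--+] → (0.4625, -0.4625, 1.02803)–(0, -0.4625, 1.22776)  len=0.5038
  (v9,v0,v1) [-++] → (0.4625, -0.4625, 0)–(1.44845, -0.4625, 0)  len=0.9860
  (v9,v1,v2) [-++] → (1.44845, -0.4625, 0)–(0.4625, -0.4625, 1.02803)  len=1.4244

Chained into 1 loop(s):
  loop 1: 8 segments, perimeter = 6.7533
Total perimeter = 6.753


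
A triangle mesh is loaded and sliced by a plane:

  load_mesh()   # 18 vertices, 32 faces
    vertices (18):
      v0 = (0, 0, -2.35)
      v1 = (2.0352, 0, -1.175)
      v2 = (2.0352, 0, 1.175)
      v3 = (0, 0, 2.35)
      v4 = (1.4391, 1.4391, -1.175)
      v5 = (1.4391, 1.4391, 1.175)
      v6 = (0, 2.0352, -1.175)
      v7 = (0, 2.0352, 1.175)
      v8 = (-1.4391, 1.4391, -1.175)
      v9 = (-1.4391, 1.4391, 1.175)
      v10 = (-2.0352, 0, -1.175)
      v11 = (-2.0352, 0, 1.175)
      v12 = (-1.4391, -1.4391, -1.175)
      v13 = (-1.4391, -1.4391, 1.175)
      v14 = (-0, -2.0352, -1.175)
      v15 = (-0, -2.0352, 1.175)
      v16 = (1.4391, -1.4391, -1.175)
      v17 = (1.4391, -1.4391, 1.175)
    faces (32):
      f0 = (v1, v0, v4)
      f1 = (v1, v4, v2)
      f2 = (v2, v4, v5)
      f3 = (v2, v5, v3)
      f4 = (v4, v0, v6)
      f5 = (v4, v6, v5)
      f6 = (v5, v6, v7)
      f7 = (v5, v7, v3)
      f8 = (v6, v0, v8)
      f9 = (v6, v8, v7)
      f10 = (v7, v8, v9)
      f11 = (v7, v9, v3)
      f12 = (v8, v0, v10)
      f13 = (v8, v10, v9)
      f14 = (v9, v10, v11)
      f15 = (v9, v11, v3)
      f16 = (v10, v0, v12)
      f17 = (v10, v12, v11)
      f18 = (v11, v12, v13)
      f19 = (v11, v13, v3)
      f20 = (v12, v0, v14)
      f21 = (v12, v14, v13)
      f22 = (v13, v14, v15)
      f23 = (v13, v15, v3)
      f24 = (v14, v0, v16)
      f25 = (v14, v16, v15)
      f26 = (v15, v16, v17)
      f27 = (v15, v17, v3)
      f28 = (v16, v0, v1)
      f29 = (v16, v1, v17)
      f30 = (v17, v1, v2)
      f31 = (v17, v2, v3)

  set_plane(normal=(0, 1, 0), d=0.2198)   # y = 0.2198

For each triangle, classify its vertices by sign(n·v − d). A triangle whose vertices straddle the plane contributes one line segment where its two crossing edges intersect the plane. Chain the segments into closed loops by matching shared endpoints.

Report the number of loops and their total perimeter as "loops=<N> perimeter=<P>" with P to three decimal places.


Straddling triangles (12 of 32):
  (v1,v0,v4) [--+] → (0.2198, 0.2198, -2.17054)–(1.94416, 0.2198, -1.175)  len=1.9911
  (v1,v4,v2) [-+-] → (1.94416, 0.2198, -1.175)–(1.94416, 0.2198, 0.816074)  len=1.9911
  (v2,v4,v5) [-++] → (1.94416, 0.2198, 0.816074)–(1.94416, 0.2198, 1.175)  len=0.3589
  (v2,v5,v3) [-+-] → (1.94416, 0.2198, 1.175)–(0.2198, 0.2198, 2.17054)  len=1.9911
  (v4,v0,v6) [+-+] → (0.2198, 0.2198, -2.17054)–(0, 0.2198, -2.2231)  len=0.2260
  (v5,v7,v3) [++-] → (0, 0.2198, 2.2231)–(0.2198, 0.2198, 2.17054)  len=0.2260
  (v6,v0,v8) [+-+] → (0, 0.2198, -2.2231)–(-0.2198, 0.2198, -2.17054)  len=0.2260
  (v7,v9,v3) [++-] → (-0.2198, 0.2198, 2.17054)–(0, 0.2198, 2.2231)  len=0.2260
  (v8,v0,v10) [+--] → (-0.2198, 0.2198, -2.17054)–(-1.94416, 0.2198, -1.175)  len=1.9911
  (v8,v10,v9) [+-+] → (-1.94416, 0.2198, -1.175)–(-1.94416, 0.2198, -0.816074)  len=0.3589
  (v9,v10,v11) [+--] → (-1.94416, 0.2198, -0.816074)–(-1.94416, 0.2198, 1.175)  len=1.9911
  (v9,v11,v3) [+--] → (-1.94416, 0.2198, 1.175)–(-0.2198, 0.2198, 2.17054)  len=1.9911

Chained into 1 loop(s):
  loop 1: 12 segments, perimeter = 13.5684
Total perimeter = 13.568

loops=1 perimeter=13.568
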